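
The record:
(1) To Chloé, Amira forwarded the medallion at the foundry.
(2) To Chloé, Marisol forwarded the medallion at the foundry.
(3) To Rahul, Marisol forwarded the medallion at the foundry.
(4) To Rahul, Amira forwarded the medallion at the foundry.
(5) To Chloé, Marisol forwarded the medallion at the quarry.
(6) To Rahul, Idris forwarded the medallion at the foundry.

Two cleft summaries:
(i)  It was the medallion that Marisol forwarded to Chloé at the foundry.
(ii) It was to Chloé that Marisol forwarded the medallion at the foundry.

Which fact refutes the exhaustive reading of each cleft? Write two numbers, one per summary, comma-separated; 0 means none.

(i): focus "the medallion". No fact shares same agent, recipient, setting (Marisol / Chloé / at the foundry) with a different thing. 0.
(ii): focus "Chloé". Looking for same agent, thing, setting (Marisol / the medallion / at the foundry) with some other recipient — fact (3) has Rahul there. Refuted.

0, 3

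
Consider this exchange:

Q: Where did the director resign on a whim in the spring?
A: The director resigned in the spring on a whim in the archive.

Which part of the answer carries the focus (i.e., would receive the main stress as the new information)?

The wh-word "where" asks about the location.
In the answer, "the director", "in the spring" and "on a whim" are given — repeated from the question.
The constituent filling the location gap is "in the archive"; that is the focus and would carry nuclear stress.

in the archive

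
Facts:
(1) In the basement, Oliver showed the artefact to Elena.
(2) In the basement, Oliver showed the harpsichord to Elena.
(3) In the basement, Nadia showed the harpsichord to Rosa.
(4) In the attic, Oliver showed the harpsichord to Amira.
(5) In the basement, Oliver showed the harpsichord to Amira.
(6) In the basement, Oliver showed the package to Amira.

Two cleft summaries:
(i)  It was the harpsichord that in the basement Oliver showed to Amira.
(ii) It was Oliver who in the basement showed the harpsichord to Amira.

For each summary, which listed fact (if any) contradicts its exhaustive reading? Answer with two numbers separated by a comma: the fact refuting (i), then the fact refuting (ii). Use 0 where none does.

(i): focus "the harpsichord". Looking for same agent, recipient, setting (Oliver / Amira / in the basement) with some other thing — fact (6) has the package there. Refuted.
(ii): focus "Oliver". No fact shares same thing, recipient, setting (the harpsichord / Amira / in the basement) with a different agent. 0.

6, 0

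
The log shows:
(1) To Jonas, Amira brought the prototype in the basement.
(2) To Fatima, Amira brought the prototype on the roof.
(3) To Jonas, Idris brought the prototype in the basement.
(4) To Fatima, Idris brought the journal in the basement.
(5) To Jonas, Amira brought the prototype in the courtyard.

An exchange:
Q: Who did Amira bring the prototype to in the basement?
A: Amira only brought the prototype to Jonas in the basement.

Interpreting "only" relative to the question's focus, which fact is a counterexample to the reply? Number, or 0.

0

The question "Who did ... to ...?" targets the recipient, so in the reply the focus falls on "Jonas".
"Only" then excludes alternative recipients while the background — same agent, thing, setting (Amira / the prototype / in the basement) — is held fixed.
No listed fact shares that background with another recipient. Nothing contradicts the reply.
(Fact (5) would refute a reading with focus on the setting — but that is not what the question asks.)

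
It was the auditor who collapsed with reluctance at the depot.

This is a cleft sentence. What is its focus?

the auditor

In an it-cleft "It was X that/who ...", the clefted constituent X is the focus; the that/who-clause expresses the presupposed open proposition.
Here the focus is "the auditor". The backgrounded (presupposed) material includes "with reluctance" and "at the depot".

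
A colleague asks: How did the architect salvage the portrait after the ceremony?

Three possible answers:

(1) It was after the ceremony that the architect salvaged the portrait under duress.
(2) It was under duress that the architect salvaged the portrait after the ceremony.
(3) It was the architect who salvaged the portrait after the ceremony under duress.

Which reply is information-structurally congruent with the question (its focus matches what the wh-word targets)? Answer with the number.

2

The question word "how" targets the manner.
Option (1) clefts "after the ceremony" — the time, not what was asked.
Option (2) clefts "under duress" — that matches what the question asks about.
Option (3) clefts "the architect" — the subject (agent), not what was asked.
So the congruent reply is (2).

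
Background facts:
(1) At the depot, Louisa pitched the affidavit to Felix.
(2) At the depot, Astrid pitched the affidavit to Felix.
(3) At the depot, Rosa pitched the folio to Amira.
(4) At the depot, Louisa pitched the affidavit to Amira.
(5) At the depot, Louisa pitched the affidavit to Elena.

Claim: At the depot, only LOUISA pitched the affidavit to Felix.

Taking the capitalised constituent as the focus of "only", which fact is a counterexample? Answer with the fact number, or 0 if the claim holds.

The capitals mark "Louisa" as focus. So "only" rules out other agents, with the rest (same thing, recipient, setting (the affidavit / Felix / at the depot)) as background.
Fact (2) shares the background but differs in agent (Astrid) — a counterexample.

2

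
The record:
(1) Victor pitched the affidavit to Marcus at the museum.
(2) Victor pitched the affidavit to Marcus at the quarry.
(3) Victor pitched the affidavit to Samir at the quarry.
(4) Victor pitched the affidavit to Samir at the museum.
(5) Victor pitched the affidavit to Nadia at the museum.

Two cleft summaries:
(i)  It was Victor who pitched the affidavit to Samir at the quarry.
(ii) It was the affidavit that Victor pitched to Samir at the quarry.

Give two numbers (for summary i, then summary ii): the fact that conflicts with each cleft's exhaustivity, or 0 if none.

0, 0

(i): focus "Victor". No fact shares the affidavit as thing and Samir as recipient and at the quarry as setting with a different agent. 0.
(ii): focus "the affidavit". No fact shares Victor as agent and Samir as recipient and at the quarry as setting with a different thing. 0.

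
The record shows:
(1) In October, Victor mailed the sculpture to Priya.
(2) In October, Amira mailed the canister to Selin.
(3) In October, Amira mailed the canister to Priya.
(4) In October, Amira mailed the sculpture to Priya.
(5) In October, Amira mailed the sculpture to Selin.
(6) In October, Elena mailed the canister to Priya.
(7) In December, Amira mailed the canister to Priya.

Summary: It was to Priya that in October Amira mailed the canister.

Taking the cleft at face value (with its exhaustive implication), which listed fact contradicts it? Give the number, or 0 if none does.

The cleft puts "Priya" in focus and presupposes the open proposition with Amira as agent and the canister as thing and in October as setting.
Exhaustivity: Priya is the only recipient satisfying that background.
But fact (2) also has Amira as agent and the canister as thing and in October as setting, with recipient = Selin — so the exhaustive reading fails.

2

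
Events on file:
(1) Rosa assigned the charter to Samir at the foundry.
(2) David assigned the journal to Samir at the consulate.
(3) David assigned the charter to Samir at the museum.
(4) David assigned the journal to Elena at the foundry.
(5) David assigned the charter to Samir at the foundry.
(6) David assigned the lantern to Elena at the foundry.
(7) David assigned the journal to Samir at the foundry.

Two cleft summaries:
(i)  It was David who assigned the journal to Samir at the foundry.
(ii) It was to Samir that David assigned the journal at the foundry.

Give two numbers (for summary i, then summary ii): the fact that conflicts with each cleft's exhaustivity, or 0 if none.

0, 4

Summary (i) focuses "David" (the agent); background same thing, recipient, setting (the journal / Samir / at the foundry). No fact matches that background with a different agent, so 0.
Summary (ii) focuses "Samir" (the recipient); background same agent, thing, setting (David / the journal / at the foundry). Fact (4) matches that background with recipient = Elena — refutes (ii).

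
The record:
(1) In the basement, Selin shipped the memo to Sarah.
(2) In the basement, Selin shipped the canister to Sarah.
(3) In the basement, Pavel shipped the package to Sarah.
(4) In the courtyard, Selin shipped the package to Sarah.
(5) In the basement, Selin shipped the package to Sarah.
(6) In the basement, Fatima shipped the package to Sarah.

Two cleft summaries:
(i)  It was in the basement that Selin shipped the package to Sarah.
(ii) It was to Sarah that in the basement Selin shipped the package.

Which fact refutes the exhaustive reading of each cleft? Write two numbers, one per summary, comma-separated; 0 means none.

Summary (i) focuses "in the basement" (the setting); background same agent, thing, recipient (Selin / the package / Sarah). Fact (4) matches that background with setting = in the courtyard — refutes (i).
Summary (ii) focuses "Sarah" (the recipient); background same agent, thing, setting (Selin / the package / in the basement). No fact matches that background with a different recipient, so 0.

4, 0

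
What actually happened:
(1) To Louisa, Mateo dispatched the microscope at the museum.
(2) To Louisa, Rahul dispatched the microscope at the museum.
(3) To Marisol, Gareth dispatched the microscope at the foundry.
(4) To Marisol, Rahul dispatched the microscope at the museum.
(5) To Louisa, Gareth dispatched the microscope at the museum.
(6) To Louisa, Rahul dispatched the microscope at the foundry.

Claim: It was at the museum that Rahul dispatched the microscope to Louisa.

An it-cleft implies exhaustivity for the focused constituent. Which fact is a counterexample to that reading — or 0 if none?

6

The cleft puts "at the museum" in focus and presupposes the open proposition with Rahul as agent and the microscope as thing and Louisa as recipient.
Exhaustivity: at the museum is the only setting satisfying that background.
But fact (6) also has Rahul as agent and the microscope as thing and Louisa as recipient, with setting = at the foundry — so the exhaustive reading fails.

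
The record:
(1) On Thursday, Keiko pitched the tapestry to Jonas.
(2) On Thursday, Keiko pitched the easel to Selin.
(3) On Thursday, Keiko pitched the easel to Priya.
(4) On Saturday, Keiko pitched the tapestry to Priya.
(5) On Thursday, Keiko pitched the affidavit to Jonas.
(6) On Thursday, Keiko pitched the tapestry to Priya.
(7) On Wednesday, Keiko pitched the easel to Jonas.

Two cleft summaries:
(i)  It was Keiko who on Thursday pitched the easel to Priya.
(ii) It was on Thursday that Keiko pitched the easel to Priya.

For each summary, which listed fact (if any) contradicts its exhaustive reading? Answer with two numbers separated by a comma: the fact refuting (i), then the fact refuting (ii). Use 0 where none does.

0, 0

(i): focus "Keiko". No fact shares same thing, recipient, setting (the easel / Priya / on Thursday) with a different agent. 0.
(ii): focus "on Thursday". No fact shares same agent, thing, recipient (Keiko / the easel / Priya) with a different setting. 0.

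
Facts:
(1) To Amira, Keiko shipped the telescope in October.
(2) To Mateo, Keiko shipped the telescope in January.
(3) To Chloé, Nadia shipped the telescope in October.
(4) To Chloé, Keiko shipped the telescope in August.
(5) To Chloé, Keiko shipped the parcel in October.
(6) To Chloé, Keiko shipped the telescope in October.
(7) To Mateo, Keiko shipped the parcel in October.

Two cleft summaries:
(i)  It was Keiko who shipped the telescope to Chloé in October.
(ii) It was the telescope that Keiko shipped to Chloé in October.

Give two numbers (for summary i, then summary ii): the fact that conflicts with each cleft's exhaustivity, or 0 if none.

(i): focus "Keiko". Looking for same thing, recipient, setting (the telescope / Chloé / in October) with some other agent — fact (3) has Nadia there. Refuted.
(ii): focus "the telescope". Looking for same agent, recipient, setting (Keiko / Chloé / in October) with some other thing — fact (5) has the parcel there. Refuted.

3, 5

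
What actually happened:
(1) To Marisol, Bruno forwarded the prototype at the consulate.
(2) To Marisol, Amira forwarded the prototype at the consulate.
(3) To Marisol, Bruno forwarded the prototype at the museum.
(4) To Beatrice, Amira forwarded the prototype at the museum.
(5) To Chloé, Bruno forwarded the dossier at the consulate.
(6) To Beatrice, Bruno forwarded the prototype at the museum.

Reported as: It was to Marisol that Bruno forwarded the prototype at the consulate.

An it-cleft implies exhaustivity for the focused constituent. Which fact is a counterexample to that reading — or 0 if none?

0

The cleft puts "Marisol" in focus and presupposes the open proposition with same agent, thing, setting (Bruno / the prototype / at the consulate).
Exhaustivity: Marisol is the only recipient satisfying that background.
No listed fact matches the background with a different recipient. Exhaustivity holds.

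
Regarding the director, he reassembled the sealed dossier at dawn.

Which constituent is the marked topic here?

the director

The construction explicitly marks "the director" as what the sentence is about — the topic.
The remainder of the clause is the comment (what is said about the topic).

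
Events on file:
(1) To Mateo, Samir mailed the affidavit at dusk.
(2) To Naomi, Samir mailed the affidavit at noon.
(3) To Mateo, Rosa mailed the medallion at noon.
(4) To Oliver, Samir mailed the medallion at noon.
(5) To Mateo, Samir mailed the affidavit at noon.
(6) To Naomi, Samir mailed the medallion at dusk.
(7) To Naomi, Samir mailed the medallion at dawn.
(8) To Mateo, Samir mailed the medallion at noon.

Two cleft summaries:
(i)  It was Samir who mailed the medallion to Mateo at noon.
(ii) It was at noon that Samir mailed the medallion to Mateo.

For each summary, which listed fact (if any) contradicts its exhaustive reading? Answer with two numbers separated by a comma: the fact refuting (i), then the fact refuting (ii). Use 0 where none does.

Summary (i) focuses "Samir" (the agent); background same thing, recipient, setting (the medallion / Mateo / at noon). Fact (3) matches that background with agent = Rosa — refutes (i).
Summary (ii) focuses "at noon" (the setting); background same agent, thing, recipient (Samir / the medallion / Mateo). No fact matches that background with a different setting, so 0.

3, 0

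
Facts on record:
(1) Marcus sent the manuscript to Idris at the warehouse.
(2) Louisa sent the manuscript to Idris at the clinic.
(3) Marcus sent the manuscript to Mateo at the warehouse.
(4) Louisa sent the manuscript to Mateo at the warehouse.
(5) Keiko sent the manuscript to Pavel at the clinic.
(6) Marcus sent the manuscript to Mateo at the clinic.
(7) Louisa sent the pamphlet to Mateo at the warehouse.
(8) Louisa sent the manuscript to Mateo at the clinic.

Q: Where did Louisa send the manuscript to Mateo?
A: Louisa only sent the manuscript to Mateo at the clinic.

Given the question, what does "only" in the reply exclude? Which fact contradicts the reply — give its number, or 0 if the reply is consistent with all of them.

4

Answering "Where did ...?" puts focus on the setting — here, "at the clinic".
So "only" ranges over settings; the rest (same agent, thing, recipient (Louisa / the manuscript / Mateo)) is presupposed.
Fact (4) keeps same agent, thing, recipient (Louisa / the manuscript / Mateo) but has setting = at the warehouse; that refutes the reply.
(Fact (2) would refute a reading with focus on the recipient — but that is not what the question asks.)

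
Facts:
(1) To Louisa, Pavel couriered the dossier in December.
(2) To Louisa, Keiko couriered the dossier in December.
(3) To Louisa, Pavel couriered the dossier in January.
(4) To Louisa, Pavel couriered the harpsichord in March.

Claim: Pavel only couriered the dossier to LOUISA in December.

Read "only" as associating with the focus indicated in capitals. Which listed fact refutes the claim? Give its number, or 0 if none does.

0

The capitals mark "Louisa" as focus. So "only" rules out other recipients, with the rest (agent = Pavel, thing = the dossier, setting = in December) as background.
Every other fact changes something in the background, not just the recipient. Nothing refutes the claim.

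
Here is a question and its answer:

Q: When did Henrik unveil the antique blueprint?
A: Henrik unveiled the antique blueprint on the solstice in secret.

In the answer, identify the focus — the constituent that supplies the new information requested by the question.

The wh-word "when" asks about the time.
In the answer, "Henrik" and "the antique blueprint" are given — repeated from the question.
"in secret" is also new, but it specifies the manner, which is not what the question asks about — so it is not the focus.
The constituent filling the time gap is "on the solstice"; that is the focus.

on the solstice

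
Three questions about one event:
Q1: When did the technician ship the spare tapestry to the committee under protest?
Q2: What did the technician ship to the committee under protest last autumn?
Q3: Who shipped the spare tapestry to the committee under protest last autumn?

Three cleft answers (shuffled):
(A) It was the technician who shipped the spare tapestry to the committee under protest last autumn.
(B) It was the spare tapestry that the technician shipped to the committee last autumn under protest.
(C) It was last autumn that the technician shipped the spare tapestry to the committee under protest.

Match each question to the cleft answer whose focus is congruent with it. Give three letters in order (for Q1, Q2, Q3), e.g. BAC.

Q1 asks about the time; cleft (C) focuses "last autumn", which is the time — so Q1 → C.
Q2 asks about the direct object; cleft (B) focuses "the spare tapestry", which is the direct object — so Q2 → B.
Q3 asks about the subject (agent); cleft (A) focuses "the technician", which is the subject (agent) — so Q3 → A.
Mapping: Q1→C, Q2→B, Q3→A.

CBA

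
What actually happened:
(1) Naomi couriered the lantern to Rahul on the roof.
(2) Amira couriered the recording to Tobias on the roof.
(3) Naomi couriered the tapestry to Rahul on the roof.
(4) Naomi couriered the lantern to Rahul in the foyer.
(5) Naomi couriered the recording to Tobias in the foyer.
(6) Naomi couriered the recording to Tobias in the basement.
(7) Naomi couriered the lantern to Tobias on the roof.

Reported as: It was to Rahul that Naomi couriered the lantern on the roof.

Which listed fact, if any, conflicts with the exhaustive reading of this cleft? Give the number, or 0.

7

Focus of the cleft: "Rahul" (the recipient). Presupposed background: agent = Naomi, thing = the lantern, setting = on the roof.
Exhaustivity: Rahul is the only recipient satisfying that background.
But fact (7) also has agent = Naomi, thing = the lantern, setting = on the roof, with recipient = Tobias — so the exhaustive reading fails.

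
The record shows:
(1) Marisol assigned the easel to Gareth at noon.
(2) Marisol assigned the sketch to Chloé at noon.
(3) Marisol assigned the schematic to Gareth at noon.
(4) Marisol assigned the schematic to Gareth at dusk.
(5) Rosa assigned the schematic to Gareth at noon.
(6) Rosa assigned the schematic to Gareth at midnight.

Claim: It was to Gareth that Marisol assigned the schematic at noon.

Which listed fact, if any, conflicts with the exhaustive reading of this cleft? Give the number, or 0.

0

Focus of the cleft: "Gareth" (the recipient). Presupposed background: Marisol as agent and the schematic as thing and at noon as setting.
Exhaustivity: Gareth is the only recipient satisfying that background.
No listed fact matches the background with a different recipient. Exhaustivity holds.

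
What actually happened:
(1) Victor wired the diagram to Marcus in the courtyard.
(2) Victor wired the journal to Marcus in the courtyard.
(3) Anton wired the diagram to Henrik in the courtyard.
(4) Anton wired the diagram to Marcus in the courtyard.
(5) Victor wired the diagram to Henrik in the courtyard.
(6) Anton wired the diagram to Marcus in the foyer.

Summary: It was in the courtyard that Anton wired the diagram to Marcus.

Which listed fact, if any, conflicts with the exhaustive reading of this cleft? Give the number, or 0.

6

Focus of the cleft: "in the courtyard" (the setting). Presupposed background: Anton as agent and the diagram as thing and Marcus as recipient.
The exhaustive reading says no other setting fits that background.
But fact (6) also has Anton as agent and the diagram as thing and Marcus as recipient, with setting = in the foyer — so the exhaustive reading fails.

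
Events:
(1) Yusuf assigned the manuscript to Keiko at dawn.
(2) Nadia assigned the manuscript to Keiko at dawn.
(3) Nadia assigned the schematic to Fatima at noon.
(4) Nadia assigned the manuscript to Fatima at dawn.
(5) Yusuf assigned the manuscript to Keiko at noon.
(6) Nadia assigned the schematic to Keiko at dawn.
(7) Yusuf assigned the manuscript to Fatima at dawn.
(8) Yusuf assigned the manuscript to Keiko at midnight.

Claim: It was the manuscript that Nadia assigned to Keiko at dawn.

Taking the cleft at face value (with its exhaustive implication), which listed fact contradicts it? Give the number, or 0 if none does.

The cleft puts "the manuscript" in focus and presupposes the open proposition with agent = Nadia, recipient = Keiko, setting = at dawn.
Exhaustivity: the manuscript is the only thing satisfying that background.
But fact (6) also has agent = Nadia, recipient = Keiko, setting = at dawn, with thing = the schematic — so the exhaustive reading fails.

6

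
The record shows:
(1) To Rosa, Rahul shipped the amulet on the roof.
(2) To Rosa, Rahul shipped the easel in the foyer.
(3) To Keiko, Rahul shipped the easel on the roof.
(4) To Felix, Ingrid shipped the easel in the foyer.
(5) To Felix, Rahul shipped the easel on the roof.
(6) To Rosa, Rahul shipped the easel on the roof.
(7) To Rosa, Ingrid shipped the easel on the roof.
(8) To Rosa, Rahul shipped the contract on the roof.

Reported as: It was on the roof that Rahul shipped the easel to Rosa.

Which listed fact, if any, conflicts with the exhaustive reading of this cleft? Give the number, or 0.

Focus of the cleft: "on the roof" (the setting). Presupposed background: agent = Rahul, thing = the easel, recipient = Rosa.
Exhaustivity: on the roof is the only setting satisfying that background.
Fact (2) shares the background but with setting = in the foyer; exhaustivity is violated.

2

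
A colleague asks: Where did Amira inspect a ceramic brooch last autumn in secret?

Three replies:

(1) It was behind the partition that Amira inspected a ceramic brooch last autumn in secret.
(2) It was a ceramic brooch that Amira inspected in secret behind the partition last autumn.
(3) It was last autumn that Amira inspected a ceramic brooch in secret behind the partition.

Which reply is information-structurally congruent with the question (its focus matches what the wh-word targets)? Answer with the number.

1

The question word "where" targets the location.
Option (1) clefts "behind the partition" — that matches what the question asks about.
Option (2) clefts "a ceramic brooch" — the direct object, not what was asked.
Option (3) clefts "last autumn" — the time, not what was asked.
So the congruent reply is (1).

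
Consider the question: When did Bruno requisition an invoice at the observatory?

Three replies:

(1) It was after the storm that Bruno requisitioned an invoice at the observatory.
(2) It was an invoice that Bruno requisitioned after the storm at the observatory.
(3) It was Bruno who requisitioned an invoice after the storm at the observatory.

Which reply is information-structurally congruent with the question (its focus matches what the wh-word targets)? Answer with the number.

The question word "when" targets the time.
Option (1) clefts "after the storm" — that matches what the question asks about.
Option (2) clefts "an invoice" — the direct object, not what was asked.
Option (3) clefts "Bruno" — the subject (agent), not what was asked.
So the congruent reply is (1).

1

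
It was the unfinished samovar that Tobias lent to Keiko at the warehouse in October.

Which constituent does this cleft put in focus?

the unfinished samovar

In an it-cleft "It was X that/who ...", the clefted constituent X is the focus; the that/who-clause expresses the presupposed open proposition.
Here the focus is "the unfinished samovar". The backgrounded (presupposed) material includes "Tobias", "to Keiko", "in October" and "at the warehouse".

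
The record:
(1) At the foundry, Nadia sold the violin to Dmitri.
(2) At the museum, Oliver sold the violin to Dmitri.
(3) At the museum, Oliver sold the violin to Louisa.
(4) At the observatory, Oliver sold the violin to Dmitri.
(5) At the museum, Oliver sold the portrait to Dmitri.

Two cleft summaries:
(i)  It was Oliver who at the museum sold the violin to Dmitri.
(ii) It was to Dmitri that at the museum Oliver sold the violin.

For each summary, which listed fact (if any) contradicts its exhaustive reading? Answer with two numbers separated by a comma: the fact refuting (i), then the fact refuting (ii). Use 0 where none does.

0, 3

(i): focus "Oliver". No fact shares same thing, recipient, setting (the violin / Dmitri / at the museum) with a different agent. 0.
(ii): focus "Dmitri". Looking for same agent, thing, setting (Oliver / the violin / at the museum) with some other recipient — fact (3) has Louisa there. Refuted.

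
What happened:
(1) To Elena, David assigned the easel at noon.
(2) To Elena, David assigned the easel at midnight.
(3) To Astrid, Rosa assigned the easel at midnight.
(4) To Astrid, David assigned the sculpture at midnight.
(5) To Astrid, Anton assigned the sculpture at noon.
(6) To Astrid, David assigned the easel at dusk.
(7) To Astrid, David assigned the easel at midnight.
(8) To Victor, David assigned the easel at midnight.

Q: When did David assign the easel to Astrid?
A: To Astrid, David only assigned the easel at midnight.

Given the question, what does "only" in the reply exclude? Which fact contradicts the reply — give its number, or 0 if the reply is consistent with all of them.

The question "When did ...?" targets the setting, so in the reply the focus falls on "at midnight".
"Only" then excludes alternative settings while the background — agent = David, thing = the easel, recipient = Astrid — is held fixed.
Fact (6) keeps agent = David, thing = the easel, recipient = Astrid but has setting = at dusk; that refutes the reply.
(Fact (4) would refute a reading with focus on the thing — but that is not what the question asks.)

6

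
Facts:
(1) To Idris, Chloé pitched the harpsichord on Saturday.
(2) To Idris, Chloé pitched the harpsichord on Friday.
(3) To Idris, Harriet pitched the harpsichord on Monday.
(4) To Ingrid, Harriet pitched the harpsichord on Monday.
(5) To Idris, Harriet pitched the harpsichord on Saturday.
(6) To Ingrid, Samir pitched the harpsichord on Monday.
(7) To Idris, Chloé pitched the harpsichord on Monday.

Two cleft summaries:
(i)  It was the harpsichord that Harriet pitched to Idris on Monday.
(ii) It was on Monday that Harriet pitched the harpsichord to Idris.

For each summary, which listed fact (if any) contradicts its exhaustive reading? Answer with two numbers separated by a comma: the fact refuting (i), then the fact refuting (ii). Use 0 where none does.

Summary (i) focuses "the harpsichord" (the thing); background agent = Harriet, recipient = Idris, setting = on Monday. No fact matches that background with a different thing, so 0.
Summary (ii) focuses "on Monday" (the setting); background agent = Harriet, thing = the harpsichord, recipient = Idris. Fact (5) matches that background with setting = on Saturday — refutes (ii).

0, 5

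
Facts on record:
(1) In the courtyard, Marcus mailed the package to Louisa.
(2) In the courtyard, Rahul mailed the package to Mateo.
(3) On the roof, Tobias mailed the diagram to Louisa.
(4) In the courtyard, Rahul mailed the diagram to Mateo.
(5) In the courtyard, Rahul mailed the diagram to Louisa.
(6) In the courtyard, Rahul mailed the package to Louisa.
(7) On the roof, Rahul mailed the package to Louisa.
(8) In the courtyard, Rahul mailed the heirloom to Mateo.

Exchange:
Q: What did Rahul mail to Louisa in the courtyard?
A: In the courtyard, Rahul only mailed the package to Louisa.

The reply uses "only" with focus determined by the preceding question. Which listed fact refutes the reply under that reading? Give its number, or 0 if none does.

The question "What did ...?" targets the thing, so in the reply the focus falls on "the package".
"Only" then excludes alternative things while the background — agent = Rahul, recipient = Louisa, setting = in the courtyard — is held fixed.
Fact (5) shares the background with a different thing (the diagram) — counterexample.
(Fact (7) would refute a reading with focus on the setting — but that is not what the question asks.)

5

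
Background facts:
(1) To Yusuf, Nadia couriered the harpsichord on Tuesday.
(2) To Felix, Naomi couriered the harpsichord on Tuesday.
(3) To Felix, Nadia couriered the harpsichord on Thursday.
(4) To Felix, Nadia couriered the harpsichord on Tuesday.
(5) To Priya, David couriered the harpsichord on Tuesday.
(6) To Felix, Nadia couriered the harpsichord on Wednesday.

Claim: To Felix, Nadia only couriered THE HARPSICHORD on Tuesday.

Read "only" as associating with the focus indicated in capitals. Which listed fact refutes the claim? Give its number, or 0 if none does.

0

Focus (in capitals) is "the harpsichord" — the thing. "Only" excludes alternative things while holding fixed agent = Nadia, recipient = Felix, setting = on Tuesday.
No fact matches agent = Nadia, recipient = Felix, setting = on Tuesday with a different thing — every other fact differs on at least one backgrounded slot. So no fact refutes it.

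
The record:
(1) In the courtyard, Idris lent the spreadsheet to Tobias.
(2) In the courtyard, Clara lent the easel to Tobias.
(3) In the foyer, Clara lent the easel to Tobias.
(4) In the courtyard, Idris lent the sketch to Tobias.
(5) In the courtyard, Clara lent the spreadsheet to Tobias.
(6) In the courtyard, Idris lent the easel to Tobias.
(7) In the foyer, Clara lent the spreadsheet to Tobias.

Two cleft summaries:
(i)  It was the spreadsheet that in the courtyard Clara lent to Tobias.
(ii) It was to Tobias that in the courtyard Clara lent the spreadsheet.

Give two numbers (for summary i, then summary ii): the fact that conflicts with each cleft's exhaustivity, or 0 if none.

Summary (i) focuses "the spreadsheet" (the thing); background agent = Clara, recipient = Tobias, setting = in the courtyard. Fact (2) matches that background with thing = the easel — refutes (i).
Summary (ii) focuses "Tobias" (the recipient); background agent = Clara, thing = the spreadsheet, setting = in the courtyard. No fact matches that background with a different recipient, so 0.

2, 0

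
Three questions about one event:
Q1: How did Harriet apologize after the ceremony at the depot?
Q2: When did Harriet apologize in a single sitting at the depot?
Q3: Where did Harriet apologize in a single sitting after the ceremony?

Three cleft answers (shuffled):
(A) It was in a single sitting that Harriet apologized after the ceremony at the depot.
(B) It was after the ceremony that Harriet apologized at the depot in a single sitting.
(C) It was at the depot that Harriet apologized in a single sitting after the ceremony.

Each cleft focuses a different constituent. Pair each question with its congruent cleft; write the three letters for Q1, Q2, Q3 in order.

Q1 asks about the manner; cleft (A) focuses "in a single sitting", which is the manner — so Q1 → A.
Q2 asks about the time; cleft (B) focuses "after the ceremony", which is the time — so Q2 → B.
Q3 asks about the location; cleft (C) focuses "at the depot", which is the location — so Q3 → C.
Mapping: Q1→A, Q2→B, Q3→C.

ABC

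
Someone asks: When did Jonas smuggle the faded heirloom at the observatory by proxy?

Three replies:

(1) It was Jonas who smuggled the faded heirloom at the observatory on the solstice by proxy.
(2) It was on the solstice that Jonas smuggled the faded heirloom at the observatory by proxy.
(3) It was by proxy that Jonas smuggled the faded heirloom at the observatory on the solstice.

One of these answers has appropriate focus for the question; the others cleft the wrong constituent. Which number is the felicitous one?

The question word "when" targets the time.
Option (1) clefts "Jonas" — the subject (agent), not what was asked.
Option (2) clefts "on the solstice" — that matches what the question asks about.
Option (3) clefts "by proxy" — the manner, not what was asked.
So the congruent reply is (2).

2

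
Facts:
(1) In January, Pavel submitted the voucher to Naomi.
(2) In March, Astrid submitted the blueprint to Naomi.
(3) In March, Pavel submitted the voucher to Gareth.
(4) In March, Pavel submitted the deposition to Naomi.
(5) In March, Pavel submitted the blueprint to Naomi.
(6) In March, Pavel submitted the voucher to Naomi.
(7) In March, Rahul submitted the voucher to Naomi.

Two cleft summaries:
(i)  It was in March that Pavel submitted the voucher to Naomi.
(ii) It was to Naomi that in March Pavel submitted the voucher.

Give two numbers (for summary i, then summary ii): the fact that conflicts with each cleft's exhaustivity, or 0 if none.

(i): focus "in March". Looking for same agent, thing, recipient (Pavel / the voucher / Naomi) with some other setting — fact (1) has in January there. Refuted.
(ii): focus "Naomi". Looking for same agent, thing, setting (Pavel / the voucher / in March) with some other recipient — fact (3) has Gareth there. Refuted.

1, 3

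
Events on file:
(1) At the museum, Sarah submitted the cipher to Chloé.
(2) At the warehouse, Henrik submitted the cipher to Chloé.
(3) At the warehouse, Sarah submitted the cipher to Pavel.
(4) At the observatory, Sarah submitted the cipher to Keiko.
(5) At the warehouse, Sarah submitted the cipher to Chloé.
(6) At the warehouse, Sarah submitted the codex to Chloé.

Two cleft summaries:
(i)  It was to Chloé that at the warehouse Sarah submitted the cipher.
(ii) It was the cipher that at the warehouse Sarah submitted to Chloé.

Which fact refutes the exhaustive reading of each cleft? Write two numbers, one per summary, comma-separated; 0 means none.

Summary (i) focuses "Chloé" (the recipient); background same agent, thing, setting (Sarah / the cipher / at the warehouse). Fact (3) matches that background with recipient = Pavel — refutes (i).
Summary (ii) focuses "the cipher" (the thing); background same agent, recipient, setting (Sarah / Chloé / at the warehouse). Fact (6) matches that background with thing = the codex — refutes (ii).

3, 6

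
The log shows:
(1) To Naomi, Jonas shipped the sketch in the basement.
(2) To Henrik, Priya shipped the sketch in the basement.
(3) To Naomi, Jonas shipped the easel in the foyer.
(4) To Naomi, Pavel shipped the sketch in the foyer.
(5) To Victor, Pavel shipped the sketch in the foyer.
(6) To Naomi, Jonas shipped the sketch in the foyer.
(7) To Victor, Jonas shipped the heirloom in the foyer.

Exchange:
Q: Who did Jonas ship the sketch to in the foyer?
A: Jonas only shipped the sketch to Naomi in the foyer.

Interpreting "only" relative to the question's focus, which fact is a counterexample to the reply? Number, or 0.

The question "Who did ... to ...?" targets the recipient, so in the reply the focus falls on "Naomi".
"Only" then excludes alternative recipients while the background — same agent, thing, setting (Jonas / the sketch / in the foyer) — is held fixed.
No fact keeps same agent, thing, setting (Jonas / the sketch / in the foyer) while changing the recipient; every other fact differs on something backgrounded. The reply stands.
(Fact (3) would refute a reading with focus on the thing — but that is not what the question asks.)

0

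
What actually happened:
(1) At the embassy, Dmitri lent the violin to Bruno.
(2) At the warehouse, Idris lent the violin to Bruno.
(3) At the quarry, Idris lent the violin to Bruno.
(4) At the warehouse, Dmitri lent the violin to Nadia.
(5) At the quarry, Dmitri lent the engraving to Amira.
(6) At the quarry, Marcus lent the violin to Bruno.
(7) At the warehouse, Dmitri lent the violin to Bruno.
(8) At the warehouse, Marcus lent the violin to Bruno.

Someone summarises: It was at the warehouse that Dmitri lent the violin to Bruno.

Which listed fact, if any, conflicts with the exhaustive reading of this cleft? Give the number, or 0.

Focus of the cleft: "at the warehouse" (the setting). Presupposed background: Dmitri as agent and the violin as thing and Bruno as recipient.
Exhaustivity: at the warehouse is the only setting satisfying that background.
Fact (1) shares the background but with setting = at the embassy; exhaustivity is violated.

1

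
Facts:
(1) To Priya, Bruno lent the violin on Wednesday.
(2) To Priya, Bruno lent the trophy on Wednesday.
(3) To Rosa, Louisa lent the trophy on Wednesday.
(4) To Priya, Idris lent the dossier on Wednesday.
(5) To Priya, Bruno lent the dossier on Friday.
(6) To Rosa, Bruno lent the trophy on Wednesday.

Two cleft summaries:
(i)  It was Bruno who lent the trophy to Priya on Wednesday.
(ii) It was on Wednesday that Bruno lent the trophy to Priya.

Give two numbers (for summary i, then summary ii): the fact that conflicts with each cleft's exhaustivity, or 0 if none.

0, 0

(i): focus "Bruno". No fact shares thing = the trophy, recipient = Priya, setting = on Wednesday with a different agent. 0.
(ii): focus "on Wednesday". No fact shares agent = Bruno, thing = the trophy, recipient = Priya with a different setting. 0.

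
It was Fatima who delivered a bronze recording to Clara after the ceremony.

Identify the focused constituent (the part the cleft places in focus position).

In an it-cleft "It was X that/who ...", the clefted constituent X is the focus; the that/who-clause expresses the presupposed open proposition.
Here the focus is "Fatima". The backgrounded (presupposed) material includes "a bronze recording", "to Clara" and "after the ceremony".

Fatima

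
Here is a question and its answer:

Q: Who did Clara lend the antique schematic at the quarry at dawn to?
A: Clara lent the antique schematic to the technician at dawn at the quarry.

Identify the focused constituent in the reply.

to the technician

The wh-word "who" asks about the recipient.
In the answer, "Clara", "the antique schematic", "at dawn" and "at the quarry" are given — repeated from the question.
The constituent filling the recipient gap is "to the technician"; that is the focus and would carry nuclear stress.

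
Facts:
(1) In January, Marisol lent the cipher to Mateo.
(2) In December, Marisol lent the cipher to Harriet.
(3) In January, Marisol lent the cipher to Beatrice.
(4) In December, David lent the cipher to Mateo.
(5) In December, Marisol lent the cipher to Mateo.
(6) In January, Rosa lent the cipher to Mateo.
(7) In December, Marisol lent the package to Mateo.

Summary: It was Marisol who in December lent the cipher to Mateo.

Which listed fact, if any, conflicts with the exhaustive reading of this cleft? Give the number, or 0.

Focus of the cleft: "Marisol" (the agent). Presupposed background: thing = the cipher, recipient = Mateo, setting = in December.
The exhaustive reading says no other agent fits that background.
Fact (4) shares the background but with agent = David; exhaustivity is violated.

4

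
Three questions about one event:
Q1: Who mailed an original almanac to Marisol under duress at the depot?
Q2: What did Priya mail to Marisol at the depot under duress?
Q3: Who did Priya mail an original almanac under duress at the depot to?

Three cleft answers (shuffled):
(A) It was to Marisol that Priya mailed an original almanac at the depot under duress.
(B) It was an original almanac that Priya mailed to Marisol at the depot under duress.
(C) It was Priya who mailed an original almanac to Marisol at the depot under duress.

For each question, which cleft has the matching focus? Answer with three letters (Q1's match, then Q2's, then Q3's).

CBA

Q1 asks about the subject (agent); cleft (C) focuses "Priya", which is the subject (agent) — so Q1 → C.
Q2 asks about the direct object; cleft (B) focuses "an original almanac", which is the direct object — so Q2 → B.
Q3 asks about the recipient; cleft (A) focuses "to Marisol", which is the recipient — so Q3 → A.
Mapping: Q1→C, Q2→B, Q3→A.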